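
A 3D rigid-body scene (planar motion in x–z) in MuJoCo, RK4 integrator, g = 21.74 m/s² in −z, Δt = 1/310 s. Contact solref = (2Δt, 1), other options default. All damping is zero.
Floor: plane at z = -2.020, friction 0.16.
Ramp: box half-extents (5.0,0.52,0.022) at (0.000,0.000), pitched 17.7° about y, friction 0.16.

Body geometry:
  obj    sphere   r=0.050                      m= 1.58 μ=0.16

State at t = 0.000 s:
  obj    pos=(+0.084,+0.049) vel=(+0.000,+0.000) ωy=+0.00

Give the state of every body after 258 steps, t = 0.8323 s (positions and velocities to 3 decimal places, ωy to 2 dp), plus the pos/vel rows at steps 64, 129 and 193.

State at t = 0.8323 s:
  obj    pos=(+1.642,-0.448) vel=(+3.743,-1.195) ωy=+78.57

Key-timestep trajectory:
   step    t(s)  obj.x    obj.z    obj.vx   obj.vz 
     64  0.2065   +0.180  +0.018  +0.929  -0.296
    129  0.4161   +0.473  -0.076  +1.872  -0.597
    193  0.6226   +0.956  -0.229  +2.800  -0.894


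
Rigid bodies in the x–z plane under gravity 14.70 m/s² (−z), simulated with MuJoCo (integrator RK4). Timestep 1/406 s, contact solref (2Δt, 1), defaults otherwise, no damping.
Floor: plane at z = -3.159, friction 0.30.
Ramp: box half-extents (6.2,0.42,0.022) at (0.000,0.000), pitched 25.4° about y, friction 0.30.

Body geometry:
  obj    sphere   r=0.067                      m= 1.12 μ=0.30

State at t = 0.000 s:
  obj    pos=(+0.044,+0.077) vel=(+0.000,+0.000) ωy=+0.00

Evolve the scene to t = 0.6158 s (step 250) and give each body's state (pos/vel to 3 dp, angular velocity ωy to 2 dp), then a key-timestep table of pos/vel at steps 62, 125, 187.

State at t = 0.6158 s:
  obj    pos=(+0.816,-0.289) vel=(+2.505,-1.190) ωy=+41.39

Key-timestep trajectory:
   step    t(s)  obj.x    obj.z    obj.vx   obj.vz 
     62  0.1527   +0.092  +0.055  +0.621  -0.295
    125  0.3079   +0.237  -0.014  +1.253  -0.595
    187  0.4606   +0.476  -0.127  +1.874  -0.890


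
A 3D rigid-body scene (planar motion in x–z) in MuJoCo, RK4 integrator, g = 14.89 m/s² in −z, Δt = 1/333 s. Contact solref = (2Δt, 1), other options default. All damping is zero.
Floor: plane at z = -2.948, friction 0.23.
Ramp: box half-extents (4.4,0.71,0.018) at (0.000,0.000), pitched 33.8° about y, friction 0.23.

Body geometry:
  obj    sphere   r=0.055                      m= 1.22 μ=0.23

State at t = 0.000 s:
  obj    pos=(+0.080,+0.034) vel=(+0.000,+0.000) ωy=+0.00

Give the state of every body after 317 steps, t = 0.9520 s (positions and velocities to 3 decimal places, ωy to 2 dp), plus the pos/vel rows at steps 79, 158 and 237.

State at t = 0.9520 s:
  obj    pos=(+2.308,-1.457) vel=(+4.681,-3.133) ωy=+102.39

Key-timestep trajectory:
   step    t(s)  obj.x    obj.z    obj.vx   obj.vz 
     79  0.2372   +0.219  -0.058  +1.167  -0.781
    158  0.4745   +0.634  -0.336  +2.333  -1.562
    237  0.7117   +1.326  -0.800  +3.499  -2.343


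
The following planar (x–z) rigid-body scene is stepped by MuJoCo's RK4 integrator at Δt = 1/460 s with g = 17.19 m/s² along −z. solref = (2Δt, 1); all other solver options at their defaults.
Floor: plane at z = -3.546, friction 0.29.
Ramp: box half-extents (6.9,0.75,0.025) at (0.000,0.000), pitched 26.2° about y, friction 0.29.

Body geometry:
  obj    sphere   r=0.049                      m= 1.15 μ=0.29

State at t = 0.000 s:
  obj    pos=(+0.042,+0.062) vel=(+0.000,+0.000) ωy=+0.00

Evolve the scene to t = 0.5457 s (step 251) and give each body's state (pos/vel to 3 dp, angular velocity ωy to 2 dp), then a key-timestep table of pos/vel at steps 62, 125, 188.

State at t = 0.5457 s:
  obj    pos=(+0.766,-0.295) vel=(+2.654,-1.306) ωy=+60.36

Key-timestep trajectory:
   step    t(s)  obj.x    obj.z    obj.vx   obj.vz 
     62  0.1348   +0.086  +0.040  +0.656  -0.323
    125  0.2717   +0.222  -0.027  +1.322  -0.650
    188  0.4087   +0.448  -0.138  +1.988  -0.978


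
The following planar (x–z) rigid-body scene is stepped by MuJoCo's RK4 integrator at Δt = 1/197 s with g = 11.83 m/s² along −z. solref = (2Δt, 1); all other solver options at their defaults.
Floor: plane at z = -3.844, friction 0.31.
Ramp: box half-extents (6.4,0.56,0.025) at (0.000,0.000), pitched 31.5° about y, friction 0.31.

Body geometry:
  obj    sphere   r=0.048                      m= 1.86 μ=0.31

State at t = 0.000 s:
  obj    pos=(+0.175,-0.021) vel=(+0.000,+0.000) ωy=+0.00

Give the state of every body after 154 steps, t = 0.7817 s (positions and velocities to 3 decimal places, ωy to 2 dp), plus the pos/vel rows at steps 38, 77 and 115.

State at t = 0.7817 s:
  obj    pos=(+1.325,-0.726) vel=(+2.943,-1.803) ωy=+71.88

Key-timestep trajectory:
   step    t(s)  obj.x    obj.z    obj.vx   obj.vz 
     38  0.1929   +0.245  -0.064  +0.726  -0.445
     77  0.3909   +0.462  -0.198  +1.471  -0.902
    115  0.5838   +0.816  -0.415  +2.198  -1.347


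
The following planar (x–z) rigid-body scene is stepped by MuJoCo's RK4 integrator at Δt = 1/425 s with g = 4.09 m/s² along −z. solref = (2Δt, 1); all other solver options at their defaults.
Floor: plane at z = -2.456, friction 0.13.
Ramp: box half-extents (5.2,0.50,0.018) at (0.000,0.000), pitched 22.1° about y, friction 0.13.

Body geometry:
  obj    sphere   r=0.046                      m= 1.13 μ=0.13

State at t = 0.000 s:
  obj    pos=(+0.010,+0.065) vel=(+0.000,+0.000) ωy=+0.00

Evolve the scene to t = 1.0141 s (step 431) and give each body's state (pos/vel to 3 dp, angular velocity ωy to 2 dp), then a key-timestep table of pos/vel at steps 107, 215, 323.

State at t = 1.0141 s:
  obj    pos=(+0.534,-0.148) vel=(+1.033,-0.419) ωy=+24.23

Key-timestep trajectory:
   step    t(s)  obj.x    obj.z    obj.vx   obj.vz 
    107  0.2518   +0.042  +0.052  +0.256  -0.104
    215  0.5059   +0.140  +0.012  +0.515  -0.209
    323  0.7600   +0.304  -0.054  +0.774  -0.314


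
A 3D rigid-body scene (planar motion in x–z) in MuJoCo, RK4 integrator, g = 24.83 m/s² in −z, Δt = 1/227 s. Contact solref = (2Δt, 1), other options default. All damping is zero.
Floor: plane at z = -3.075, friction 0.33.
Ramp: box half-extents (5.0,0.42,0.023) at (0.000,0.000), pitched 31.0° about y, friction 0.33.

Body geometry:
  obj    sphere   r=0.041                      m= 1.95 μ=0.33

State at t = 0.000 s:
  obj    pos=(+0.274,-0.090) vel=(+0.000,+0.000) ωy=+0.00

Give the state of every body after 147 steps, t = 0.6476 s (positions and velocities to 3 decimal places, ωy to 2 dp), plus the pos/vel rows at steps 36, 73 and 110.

State at t = 0.6476 s:
  obj    pos=(+1.916,-1.077) vel=(+5.071,-3.047) ωy=+144.25

Key-timestep trajectory:
   step    t(s)  obj.x    obj.z    obj.vx   obj.vz 
     36  0.1586   +0.373  -0.149  +1.242  -0.746
     73  0.3216   +0.679  -0.333  +2.518  -1.513
    110  0.4846   +1.193  -0.642  +3.794  -2.280


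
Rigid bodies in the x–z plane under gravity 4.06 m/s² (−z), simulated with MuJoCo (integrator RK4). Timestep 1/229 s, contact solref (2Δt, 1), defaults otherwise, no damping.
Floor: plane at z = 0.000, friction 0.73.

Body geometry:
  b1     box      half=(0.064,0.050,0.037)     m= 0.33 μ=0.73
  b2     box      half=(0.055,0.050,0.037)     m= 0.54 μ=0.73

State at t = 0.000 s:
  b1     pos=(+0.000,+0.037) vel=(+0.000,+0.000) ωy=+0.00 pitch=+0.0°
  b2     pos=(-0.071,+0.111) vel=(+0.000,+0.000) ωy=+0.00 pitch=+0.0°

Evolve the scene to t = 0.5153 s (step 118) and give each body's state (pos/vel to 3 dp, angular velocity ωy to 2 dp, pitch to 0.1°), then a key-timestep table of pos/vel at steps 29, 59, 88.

State at t = 0.5153 s:
  b1     pos=(+0.000,+0.037) vel=(+0.000,+0.000) ωy=+0.00 pitch=+0.0°
  b2     pos=(-0.133,+0.062) vel=(-0.142,+0.057) ωy=-2.32 pitch=-102.1°

Key-timestep trajectory:
   step    t(s)  b1.x    b1.z    b1.vx   b1.vz   b2.x    b2.z    b2.vx   b2.vz 
     29  0.1266   +0.000  +0.037  +0.000  +0.000   -0.074  +0.110  -0.052  -0.014
     59  0.2576   +0.000  +0.037  +0.000  +0.000   -0.086  +0.105  -0.129  -0.097
     88  0.3843   +0.000  +0.037  +0.000  +0.000   -0.105  +0.075  -0.155  -0.448


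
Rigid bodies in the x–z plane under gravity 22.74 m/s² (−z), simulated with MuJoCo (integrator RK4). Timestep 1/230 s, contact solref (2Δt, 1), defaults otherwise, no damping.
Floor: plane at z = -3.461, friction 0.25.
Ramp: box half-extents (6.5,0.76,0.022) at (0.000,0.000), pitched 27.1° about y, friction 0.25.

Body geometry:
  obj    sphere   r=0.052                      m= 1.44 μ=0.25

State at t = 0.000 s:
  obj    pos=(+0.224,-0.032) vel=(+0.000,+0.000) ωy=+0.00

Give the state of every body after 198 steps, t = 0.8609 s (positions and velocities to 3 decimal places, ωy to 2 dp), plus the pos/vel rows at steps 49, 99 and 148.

State at t = 0.8609 s:
  obj    pos=(+2.665,-1.281) vel=(+5.671,-2.902) ωy=+122.47

Key-timestep trajectory:
   step    t(s)  obj.x    obj.z    obj.vx   obj.vz 
     49  0.2130   +0.374  -0.108  +1.404  -0.718
     99  0.4304   +0.835  -0.344  +2.836  -1.451
    148  0.6435   +1.588  -0.730  +4.239  -2.169


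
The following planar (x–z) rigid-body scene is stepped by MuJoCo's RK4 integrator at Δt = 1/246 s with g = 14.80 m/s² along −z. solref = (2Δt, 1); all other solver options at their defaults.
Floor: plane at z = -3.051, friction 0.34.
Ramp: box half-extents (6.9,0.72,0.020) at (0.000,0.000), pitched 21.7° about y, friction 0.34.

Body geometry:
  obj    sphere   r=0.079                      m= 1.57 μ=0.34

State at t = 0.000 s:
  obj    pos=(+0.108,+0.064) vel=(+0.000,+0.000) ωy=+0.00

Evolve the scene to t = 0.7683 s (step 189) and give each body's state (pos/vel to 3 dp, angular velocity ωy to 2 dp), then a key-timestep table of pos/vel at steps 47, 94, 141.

State at t = 0.7683 s:
  obj    pos=(+1.180,-0.363) vel=(+2.790,-1.110) ωy=+38.01

Key-timestep trajectory:
   step    t(s)  obj.x    obj.z    obj.vx   obj.vz 
     47  0.1911   +0.174  +0.037  +0.694  -0.276
     94  0.3821   +0.373  -0.042  +1.388  -0.552
    141  0.5732   +0.705  -0.174  +2.082  -0.828


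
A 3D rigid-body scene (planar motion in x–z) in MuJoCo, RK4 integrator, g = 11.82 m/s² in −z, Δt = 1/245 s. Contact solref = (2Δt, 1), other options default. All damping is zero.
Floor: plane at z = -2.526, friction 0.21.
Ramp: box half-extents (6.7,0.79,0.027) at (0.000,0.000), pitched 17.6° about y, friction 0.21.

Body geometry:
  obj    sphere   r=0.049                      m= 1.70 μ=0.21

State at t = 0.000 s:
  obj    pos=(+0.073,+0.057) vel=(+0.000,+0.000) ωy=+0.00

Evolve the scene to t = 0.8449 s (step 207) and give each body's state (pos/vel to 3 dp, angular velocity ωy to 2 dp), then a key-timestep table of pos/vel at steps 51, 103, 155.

State at t = 0.8449 s:
  obj    pos=(+0.942,-0.219) vel=(+2.056,-0.652) ωy=+44.01

Key-timestep trajectory:
   step    t(s)  obj.x    obj.z    obj.vx   obj.vz 
     51  0.2082   +0.126  +0.040  +0.507  -0.161
    103  0.4204   +0.288  -0.012  +1.023  -0.325
    155  0.6327   +0.560  -0.098  +1.540  -0.488


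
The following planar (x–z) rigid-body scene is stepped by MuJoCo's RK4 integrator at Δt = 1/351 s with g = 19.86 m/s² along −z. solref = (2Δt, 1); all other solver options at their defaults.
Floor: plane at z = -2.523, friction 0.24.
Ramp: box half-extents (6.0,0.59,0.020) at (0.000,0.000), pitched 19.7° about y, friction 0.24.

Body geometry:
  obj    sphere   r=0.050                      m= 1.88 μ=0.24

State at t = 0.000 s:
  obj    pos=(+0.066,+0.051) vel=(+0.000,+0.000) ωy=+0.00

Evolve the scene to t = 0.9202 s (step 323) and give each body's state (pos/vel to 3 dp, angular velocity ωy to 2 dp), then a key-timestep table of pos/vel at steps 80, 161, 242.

State at t = 0.9202 s:
  obj    pos=(+1.972,-0.632) vel=(+4.143,-1.483) ωy=+88.00

Key-timestep trajectory:
   step    t(s)  obj.x    obj.z    obj.vx   obj.vz 
     80  0.2279   +0.183  +0.009  +1.026  -0.367
    161  0.4587   +0.540  -0.119  +2.065  -0.739
    242  0.6895   +1.136  -0.332  +3.104  -1.111


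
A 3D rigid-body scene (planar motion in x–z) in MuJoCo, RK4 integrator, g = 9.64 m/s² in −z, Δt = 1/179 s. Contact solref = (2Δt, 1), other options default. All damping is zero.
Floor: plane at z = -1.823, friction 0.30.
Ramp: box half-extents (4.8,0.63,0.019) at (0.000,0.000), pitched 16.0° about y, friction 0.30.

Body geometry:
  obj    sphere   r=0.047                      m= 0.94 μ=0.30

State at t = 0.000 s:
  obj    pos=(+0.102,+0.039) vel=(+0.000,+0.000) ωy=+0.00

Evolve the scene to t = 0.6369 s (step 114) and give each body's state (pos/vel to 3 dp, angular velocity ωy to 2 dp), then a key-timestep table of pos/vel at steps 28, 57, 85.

State at t = 0.6369 s:
  obj    pos=(+0.472,-0.067) vel=(+1.162,-0.333) ωy=+25.71

Key-timestep trajectory:
   step    t(s)  obj.x    obj.z    obj.vx   obj.vz 
     28  0.1564   +0.124  +0.033  +0.285  -0.082
     57  0.3184   +0.195  +0.013  +0.581  -0.167
     85  0.4749   +0.308  -0.020  +0.866  -0.248


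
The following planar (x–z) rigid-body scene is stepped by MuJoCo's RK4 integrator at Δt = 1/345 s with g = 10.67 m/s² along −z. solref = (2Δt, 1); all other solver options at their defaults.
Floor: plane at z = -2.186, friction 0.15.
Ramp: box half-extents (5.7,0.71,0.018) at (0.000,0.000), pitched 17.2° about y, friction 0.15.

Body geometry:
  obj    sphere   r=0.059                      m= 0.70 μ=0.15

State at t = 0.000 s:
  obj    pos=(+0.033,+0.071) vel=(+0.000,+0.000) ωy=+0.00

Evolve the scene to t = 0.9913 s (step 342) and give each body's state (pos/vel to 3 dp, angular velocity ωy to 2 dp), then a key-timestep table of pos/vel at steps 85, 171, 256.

State at t = 0.9913 s:
  obj    pos=(+1.091,-0.257) vel=(+2.134,-0.661) ωy=+37.86

Key-timestep trajectory:
   step    t(s)  obj.x    obj.z    obj.vx   obj.vz 
     85  0.2464   +0.098  +0.050  +0.530  -0.164
    171  0.4957   +0.297  -0.011  +1.067  -0.330
    256  0.7420   +0.626  -0.113  +1.598  -0.495


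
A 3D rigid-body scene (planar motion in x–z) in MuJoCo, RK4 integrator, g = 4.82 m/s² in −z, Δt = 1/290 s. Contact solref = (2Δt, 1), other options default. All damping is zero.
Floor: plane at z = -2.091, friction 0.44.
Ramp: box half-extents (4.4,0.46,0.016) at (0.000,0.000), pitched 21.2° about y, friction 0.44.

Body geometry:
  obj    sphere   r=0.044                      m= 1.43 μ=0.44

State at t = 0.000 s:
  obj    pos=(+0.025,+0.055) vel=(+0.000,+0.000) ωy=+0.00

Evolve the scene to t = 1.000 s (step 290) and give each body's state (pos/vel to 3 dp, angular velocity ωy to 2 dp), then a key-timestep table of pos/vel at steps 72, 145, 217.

State at t = 1.000 s:
  obj    pos=(+0.605,-0.170) vel=(+1.161,-0.450) ωy=+28.29

Key-timestep trajectory:
   step    t(s)  obj.x    obj.z    obj.vx   obj.vz 
     72  0.2483   +0.061  +0.041  +0.288  -0.112
    145  0.5000   +0.170  -0.002  +0.580  -0.225
    217  0.7483   +0.350  -0.071  +0.869  -0.337


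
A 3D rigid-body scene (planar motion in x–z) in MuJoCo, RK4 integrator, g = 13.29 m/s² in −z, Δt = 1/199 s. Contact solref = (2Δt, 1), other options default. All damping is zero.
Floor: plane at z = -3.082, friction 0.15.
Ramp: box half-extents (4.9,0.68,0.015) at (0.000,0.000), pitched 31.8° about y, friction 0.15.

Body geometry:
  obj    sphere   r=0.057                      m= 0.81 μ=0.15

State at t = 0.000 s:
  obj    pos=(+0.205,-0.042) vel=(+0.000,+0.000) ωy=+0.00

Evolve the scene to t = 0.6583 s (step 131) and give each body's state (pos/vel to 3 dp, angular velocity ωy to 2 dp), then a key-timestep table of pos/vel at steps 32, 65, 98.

State at t = 0.6583 s:
  obj    pos=(+1.183,-0.648) vel=(+2.971,-1.839) ωy=+48.91

Key-timestep trajectory:
   step    t(s)  obj.x    obj.z    obj.vx   obj.vz 
     32  0.1608   +0.263  -0.078  +0.721  -0.461
     65  0.3266   +0.446  -0.192  +1.461  -0.945
     98  0.4925   +0.752  -0.382  +2.224  -1.374


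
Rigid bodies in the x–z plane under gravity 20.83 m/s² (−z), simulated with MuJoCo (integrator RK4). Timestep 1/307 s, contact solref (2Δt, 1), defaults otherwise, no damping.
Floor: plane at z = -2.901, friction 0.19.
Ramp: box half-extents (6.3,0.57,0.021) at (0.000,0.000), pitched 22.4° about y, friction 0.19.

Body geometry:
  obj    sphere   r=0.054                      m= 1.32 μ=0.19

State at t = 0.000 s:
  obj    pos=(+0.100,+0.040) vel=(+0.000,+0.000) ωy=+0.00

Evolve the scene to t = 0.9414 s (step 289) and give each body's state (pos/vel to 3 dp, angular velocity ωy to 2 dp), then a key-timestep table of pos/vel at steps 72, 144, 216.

State at t = 0.9414 s:
  obj    pos=(+2.423,-0.918) vel=(+4.935,-2.034) ωy=+98.82

Key-timestep trajectory:
   step    t(s)  obj.x    obj.z    obj.vx   obj.vz 
     72  0.2345   +0.244  -0.020  +1.230  -0.507
    144  0.4691   +0.677  -0.198  +2.459  -1.014
    216  0.7036   +1.398  -0.495  +3.688  -1.520


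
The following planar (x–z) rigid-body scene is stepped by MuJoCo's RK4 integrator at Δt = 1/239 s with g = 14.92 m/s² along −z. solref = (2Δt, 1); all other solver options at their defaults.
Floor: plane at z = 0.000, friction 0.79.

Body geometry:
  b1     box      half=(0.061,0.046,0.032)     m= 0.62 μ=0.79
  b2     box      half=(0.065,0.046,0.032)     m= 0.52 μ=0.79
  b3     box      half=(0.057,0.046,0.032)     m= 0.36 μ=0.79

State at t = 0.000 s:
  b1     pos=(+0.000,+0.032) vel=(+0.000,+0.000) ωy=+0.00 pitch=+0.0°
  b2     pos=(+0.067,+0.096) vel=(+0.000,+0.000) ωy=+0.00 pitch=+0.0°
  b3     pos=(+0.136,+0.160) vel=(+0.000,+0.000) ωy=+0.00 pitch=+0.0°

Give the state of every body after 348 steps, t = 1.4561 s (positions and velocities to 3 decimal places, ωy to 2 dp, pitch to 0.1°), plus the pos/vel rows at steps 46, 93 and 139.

State at t = 1.4561 s:
  b1     pos=(+0.000,+0.032) vel=(+0.000,+0.000) ωy=+0.00 pitch=+0.0°
  b2     pos=(+0.129,+0.065) vel=(+0.000,+0.000) ωy=+0.00 pitch=+90.0°
  b3     pos=(+0.239,+0.057) vel=(+0.000,+0.000) ωy=+0.00 pitch=+90.0°

Key-timestep trajectory:
   step    t(s)  b1.x    b1.z    b1.vx   b1.vz   b2.x    b2.z    b2.vx   b2.vz   b3.x    b3.z    b3.vx   b3.vz 
     46  0.1925   +0.000  +0.032  +0.000  +0.000   +0.103  +0.072  +0.409  +0.022   +0.200  +0.064  +0.175  +0.096
     93  0.3891   +0.000  +0.032  +0.000  +0.000   +0.127  +0.065  -0.092  +0.064   +0.253  +0.063  +0.080  +0.022
    139  0.5816   +0.000  +0.032  +0.000  +0.000   +0.129  +0.065  +0.000  +0.001   +0.234  +0.059  +0.050  -0.022


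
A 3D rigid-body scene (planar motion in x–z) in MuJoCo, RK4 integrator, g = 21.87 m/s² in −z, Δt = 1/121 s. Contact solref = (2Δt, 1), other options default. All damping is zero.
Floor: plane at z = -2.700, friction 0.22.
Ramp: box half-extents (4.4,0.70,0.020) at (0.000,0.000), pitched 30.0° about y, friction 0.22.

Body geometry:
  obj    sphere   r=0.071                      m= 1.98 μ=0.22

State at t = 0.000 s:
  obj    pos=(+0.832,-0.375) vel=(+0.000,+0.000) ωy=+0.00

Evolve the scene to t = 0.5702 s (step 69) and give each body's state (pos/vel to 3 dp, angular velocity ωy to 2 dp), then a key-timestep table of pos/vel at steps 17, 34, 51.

State at t = 0.5702 s:
  obj    pos=(+1.932,-1.011) vel=(+3.858,-2.227) ωy=+62.68

Key-timestep trajectory:
   step    t(s)  obj.x    obj.z    obj.vx   obj.vz 
     17  0.1405   +0.899  -0.414  +0.951  -0.549
     34  0.2810   +1.099  -0.530  +1.902  -1.098
     51  0.4215   +1.433  -0.722  +2.852  -1.647


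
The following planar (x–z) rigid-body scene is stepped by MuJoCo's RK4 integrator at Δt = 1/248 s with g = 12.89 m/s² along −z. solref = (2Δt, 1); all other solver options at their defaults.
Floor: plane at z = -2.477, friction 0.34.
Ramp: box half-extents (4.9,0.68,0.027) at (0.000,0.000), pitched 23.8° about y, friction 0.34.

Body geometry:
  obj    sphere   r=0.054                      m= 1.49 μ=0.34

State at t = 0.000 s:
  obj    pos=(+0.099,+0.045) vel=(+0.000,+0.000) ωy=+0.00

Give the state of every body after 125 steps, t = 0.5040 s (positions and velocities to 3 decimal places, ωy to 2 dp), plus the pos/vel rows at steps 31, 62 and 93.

State at t = 0.5040 s:
  obj    pos=(+0.531,-0.146) vel=(+1.714,-0.756) ωy=+34.67

Key-timestep trajectory:
   step    t(s)  obj.x    obj.z    obj.vx   obj.vz 
     31  0.1250   +0.126  +0.033  +0.425  -0.187
     62  0.2500   +0.205  -0.002  +0.850  -0.375
     93  0.3750   +0.338  -0.061  +1.275  -0.562


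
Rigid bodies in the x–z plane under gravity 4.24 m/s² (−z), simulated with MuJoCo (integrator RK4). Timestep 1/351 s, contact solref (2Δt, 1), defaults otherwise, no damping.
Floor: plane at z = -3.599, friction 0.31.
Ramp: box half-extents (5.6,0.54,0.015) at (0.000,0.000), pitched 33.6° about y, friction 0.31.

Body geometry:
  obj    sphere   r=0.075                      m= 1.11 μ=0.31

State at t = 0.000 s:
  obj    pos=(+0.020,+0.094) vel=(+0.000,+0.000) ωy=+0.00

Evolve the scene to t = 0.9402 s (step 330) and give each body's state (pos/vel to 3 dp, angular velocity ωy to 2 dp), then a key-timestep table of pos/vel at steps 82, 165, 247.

State at t = 0.9402 s:
  obj    pos=(+0.637,-0.315) vel=(+1.312,-0.872) ωy=+21.01

Key-timestep trajectory:
   step    t(s)  obj.x    obj.z    obj.vx   obj.vz 
     82  0.2336   +0.059  +0.069  +0.326  -0.217
    165  0.4701   +0.175  -0.008  +0.656  -0.436
    247  0.7037   +0.366  -0.135  +0.982  -0.653


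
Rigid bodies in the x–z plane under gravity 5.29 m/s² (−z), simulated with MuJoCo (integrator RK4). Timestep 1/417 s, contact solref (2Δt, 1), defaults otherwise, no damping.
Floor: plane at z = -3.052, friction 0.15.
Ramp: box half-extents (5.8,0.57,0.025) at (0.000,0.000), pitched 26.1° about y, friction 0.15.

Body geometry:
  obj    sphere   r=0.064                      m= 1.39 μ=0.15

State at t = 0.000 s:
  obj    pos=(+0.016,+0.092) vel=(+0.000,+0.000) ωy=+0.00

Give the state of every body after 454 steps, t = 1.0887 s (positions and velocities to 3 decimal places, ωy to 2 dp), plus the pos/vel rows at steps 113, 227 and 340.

State at t = 1.0887 s:
  obj    pos=(+0.901,-0.342) vel=(+1.625,-0.796) ωy=+28.27

Key-timestep trajectory:
   step    t(s)  obj.x    obj.z    obj.vx   obj.vz 
    113  0.2710   +0.071  +0.064  +0.405  -0.198
    227  0.5444   +0.237  -0.017  +0.813  -0.398
    340  0.8153   +0.512  -0.152  +1.217  -0.596


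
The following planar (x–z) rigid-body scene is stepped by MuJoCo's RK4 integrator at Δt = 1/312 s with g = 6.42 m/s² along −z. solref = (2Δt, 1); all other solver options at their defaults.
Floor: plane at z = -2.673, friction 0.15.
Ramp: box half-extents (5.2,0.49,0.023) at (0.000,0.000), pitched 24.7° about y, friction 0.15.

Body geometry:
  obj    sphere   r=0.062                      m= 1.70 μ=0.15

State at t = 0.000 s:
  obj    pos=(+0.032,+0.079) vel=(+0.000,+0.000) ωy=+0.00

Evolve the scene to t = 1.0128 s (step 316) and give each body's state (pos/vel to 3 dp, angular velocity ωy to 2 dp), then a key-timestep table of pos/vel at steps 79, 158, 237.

State at t = 1.0128 s:
  obj    pos=(+0.925,-0.332) vel=(+1.763,-0.811) ωy=+31.30

Key-timestep trajectory:
   step    t(s)  obj.x    obj.z    obj.vx   obj.vz 
     79  0.2532   +0.088  +0.053  +0.441  -0.203
    158  0.5064   +0.255  -0.024  +0.882  -0.406
    237  0.7596   +0.534  -0.152  +1.323  -0.608


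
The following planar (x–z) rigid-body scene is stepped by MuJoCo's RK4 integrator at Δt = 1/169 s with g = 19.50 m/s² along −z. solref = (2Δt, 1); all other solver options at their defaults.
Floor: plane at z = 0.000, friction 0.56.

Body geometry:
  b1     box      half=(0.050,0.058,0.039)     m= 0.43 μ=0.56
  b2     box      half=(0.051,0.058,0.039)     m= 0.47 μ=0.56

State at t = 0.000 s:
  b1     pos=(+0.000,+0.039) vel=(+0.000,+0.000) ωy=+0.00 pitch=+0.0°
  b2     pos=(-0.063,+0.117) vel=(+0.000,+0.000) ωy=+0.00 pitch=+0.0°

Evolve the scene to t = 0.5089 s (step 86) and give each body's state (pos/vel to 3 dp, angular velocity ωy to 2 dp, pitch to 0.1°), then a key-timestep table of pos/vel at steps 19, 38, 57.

State at t = 0.5089 s:
  b1     pos=(+0.000,+0.039) vel=(+0.000,+0.000) ωy=+0.00 pitch=+0.0°
  b2     pos=(-0.112,+0.051) vel=(+0.000,+0.000) ωy=+0.00 pitch=-90.0°

Key-timestep trajectory:
   step    t(s)  b1.x    b1.z    b1.vx   b1.vz   b2.x    b2.z    b2.vx   b2.vz 
     19  0.1124   +0.000  +0.039  +0.000  +0.000   -0.085  +0.101  -0.361  -0.488
     38  0.2249   +0.000  +0.039  +0.000  +0.000   -0.125  +0.058  -0.115  +0.085
     57  0.3373   +0.000  +0.039  +0.000  +0.000   -0.110  +0.051  +0.036  +0.065


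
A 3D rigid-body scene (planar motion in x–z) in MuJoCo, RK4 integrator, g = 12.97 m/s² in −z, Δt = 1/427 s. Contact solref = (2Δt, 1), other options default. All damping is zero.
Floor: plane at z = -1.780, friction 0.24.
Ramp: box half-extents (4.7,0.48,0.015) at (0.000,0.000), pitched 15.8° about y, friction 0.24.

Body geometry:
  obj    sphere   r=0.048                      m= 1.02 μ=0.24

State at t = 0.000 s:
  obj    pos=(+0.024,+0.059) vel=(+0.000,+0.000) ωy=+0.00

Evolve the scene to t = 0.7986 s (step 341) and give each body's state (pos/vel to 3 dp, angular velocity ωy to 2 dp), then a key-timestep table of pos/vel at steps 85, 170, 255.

State at t = 0.7986 s:
  obj    pos=(+0.798,-0.160) vel=(+1.938,-0.549) ωy=+41.96

Key-timestep trajectory:
   step    t(s)  obj.x    obj.z    obj.vx   obj.vz 
     85  0.1991   +0.072  +0.045  +0.483  -0.137
    170  0.3981   +0.216  +0.004  +0.966  -0.273
    255  0.5972   +0.457  -0.064  +1.450  -0.410


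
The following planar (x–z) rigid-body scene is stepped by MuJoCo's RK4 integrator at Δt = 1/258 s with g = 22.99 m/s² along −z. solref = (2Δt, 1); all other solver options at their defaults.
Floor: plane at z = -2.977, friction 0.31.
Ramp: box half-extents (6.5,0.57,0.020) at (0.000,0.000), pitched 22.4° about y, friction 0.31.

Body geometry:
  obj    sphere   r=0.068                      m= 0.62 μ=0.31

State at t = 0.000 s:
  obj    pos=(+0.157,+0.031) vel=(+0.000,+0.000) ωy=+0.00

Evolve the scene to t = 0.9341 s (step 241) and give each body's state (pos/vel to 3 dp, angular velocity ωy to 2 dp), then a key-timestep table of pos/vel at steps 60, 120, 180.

State at t = 0.9341 s:
  obj    pos=(+2.681,-1.010) vel=(+5.404,-2.227) ωy=+85.95

Key-timestep trajectory:
   step    t(s)  obj.x    obj.z    obj.vx   obj.vz 
     60  0.2326   +0.313  -0.034  +1.346  -0.555
    120  0.4651   +0.783  -0.227  +2.691  -1.109
    180  0.6977   +1.565  -0.550  +4.036  -1.664


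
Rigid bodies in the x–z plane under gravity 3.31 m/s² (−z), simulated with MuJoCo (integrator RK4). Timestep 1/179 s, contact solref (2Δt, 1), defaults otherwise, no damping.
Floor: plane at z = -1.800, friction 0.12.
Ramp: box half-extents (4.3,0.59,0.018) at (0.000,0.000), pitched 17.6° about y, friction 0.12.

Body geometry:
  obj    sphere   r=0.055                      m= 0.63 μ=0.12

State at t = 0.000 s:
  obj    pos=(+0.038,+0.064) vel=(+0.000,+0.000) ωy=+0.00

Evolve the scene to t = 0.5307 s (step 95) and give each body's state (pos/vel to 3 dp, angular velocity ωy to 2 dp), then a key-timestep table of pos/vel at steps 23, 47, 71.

State at t = 0.5307 s:
  obj    pos=(+0.134,+0.034) vel=(+0.362,-0.115) ωy=+6.89

Key-timestep trajectory:
   step    t(s)  obj.x    obj.z    obj.vx   obj.vz 
     23  0.1285   +0.044  +0.063  +0.088  -0.028
     47  0.2626   +0.062  +0.057  +0.179  -0.057
     71  0.3966   +0.092  +0.047  +0.270  -0.086


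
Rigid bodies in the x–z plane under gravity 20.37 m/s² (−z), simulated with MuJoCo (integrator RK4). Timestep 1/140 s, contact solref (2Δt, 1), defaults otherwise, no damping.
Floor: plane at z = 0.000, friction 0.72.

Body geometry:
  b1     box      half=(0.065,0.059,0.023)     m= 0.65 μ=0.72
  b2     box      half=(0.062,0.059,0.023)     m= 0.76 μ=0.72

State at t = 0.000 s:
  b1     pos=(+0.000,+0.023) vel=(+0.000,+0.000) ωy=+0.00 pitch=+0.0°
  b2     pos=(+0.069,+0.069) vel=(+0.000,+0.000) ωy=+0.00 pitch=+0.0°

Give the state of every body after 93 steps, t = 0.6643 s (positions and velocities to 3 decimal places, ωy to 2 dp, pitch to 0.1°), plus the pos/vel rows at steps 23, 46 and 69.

State at t = 0.6643 s:
  b1     pos=(-0.001,+0.023) vel=(-0.001,+0.000) ωy=+0.00 pitch=+0.0°
  b2     pos=(+0.083,+0.060) vel=(+0.000,-0.001) ωy=-0.04 pitch=+44.6°

Key-timestep trajectory:
   step    t(s)  b1.x    b1.z    b1.vx   b1.vz   b2.x    b2.z    b2.vx   b2.vz 
     23  0.1643   +0.000  +0.023  +0.000  +0.001   +0.086  +0.058  +0.187  +0.020
     46  0.3286   +0.000  +0.023  -0.002  +0.001   +0.083  +0.060  +0.001  +0.012
     69  0.4929   +0.000  +0.023  -0.001  +0.000   +0.083  +0.060  +0.000  -0.001


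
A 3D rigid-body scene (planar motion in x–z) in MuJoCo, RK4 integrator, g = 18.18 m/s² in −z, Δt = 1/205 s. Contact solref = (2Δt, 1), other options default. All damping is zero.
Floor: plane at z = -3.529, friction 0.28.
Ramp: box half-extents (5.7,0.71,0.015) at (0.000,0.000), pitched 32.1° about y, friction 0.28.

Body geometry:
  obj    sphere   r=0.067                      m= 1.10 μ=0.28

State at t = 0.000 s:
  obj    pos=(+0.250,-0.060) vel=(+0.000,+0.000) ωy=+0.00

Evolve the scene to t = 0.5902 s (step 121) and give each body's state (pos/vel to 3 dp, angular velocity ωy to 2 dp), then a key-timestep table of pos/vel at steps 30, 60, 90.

State at t = 0.5902 s:
  obj    pos=(+1.269,-0.699) vel=(+3.451,-2.165) ωy=+60.77

Key-timestep trajectory:
   step    t(s)  obj.x    obj.z    obj.vx   obj.vz 
     30  0.1463   +0.313  -0.099  +0.856  -0.537
     60  0.2927   +0.501  -0.217  +1.711  -1.074
     90  0.4390   +0.814  -0.414  +2.567  -1.610


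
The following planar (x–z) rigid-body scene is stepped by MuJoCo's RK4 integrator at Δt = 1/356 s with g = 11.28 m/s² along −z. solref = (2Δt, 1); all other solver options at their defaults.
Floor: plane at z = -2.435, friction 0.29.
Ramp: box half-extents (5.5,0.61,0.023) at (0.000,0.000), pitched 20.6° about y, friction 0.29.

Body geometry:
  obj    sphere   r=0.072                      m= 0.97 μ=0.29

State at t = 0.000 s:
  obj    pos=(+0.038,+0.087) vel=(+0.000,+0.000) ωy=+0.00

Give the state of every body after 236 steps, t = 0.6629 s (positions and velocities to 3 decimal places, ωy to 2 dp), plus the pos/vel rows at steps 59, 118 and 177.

State at t = 0.6629 s:
  obj    pos=(+0.621,-0.132) vel=(+1.759,-0.661) ωy=+26.10

Key-timestep trajectory:
   step    t(s)  obj.x    obj.z    obj.vx   obj.vz 
     59  0.1657   +0.075  +0.073  +0.440  -0.165
    118  0.3315   +0.184  +0.032  +0.880  -0.331
    177  0.4972   +0.366  -0.036  +1.319  -0.496


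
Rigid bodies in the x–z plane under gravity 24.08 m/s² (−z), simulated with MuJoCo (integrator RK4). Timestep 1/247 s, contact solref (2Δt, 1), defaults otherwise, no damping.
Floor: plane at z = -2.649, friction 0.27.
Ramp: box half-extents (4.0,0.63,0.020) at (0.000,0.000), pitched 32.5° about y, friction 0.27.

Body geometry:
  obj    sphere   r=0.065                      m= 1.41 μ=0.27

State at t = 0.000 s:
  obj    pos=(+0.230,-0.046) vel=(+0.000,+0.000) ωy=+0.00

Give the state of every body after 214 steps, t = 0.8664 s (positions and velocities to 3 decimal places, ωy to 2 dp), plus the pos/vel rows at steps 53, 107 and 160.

State at t = 0.8664 s:
  obj    pos=(+3.156,-1.910) vel=(+6.753,-4.302) ωy=+123.15

Key-timestep trajectory:
   step    t(s)  obj.x    obj.z    obj.vx   obj.vz 
     53  0.2146   +0.410  -0.160  +1.673  -1.066
    107  0.4332   +0.962  -0.512  +3.377  -2.151
    160  0.6478   +1.866  -1.088  +5.049  -3.217


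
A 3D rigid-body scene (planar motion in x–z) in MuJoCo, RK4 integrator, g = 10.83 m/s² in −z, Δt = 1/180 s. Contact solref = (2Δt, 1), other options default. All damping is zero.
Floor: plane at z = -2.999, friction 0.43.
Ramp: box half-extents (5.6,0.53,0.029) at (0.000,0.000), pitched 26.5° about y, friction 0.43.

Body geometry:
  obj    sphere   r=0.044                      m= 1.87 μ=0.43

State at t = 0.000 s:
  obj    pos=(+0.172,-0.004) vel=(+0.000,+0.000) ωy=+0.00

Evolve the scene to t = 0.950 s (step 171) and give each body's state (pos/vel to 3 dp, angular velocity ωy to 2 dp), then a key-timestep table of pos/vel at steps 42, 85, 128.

State at t = 0.950 s:
  obj    pos=(+1.566,-0.699) vel=(+2.934,-1.463) ωy=+74.51

Key-timestep trajectory:
   step    t(s)  obj.x    obj.z    obj.vx   obj.vz 
     42  0.2333   +0.256  -0.046  +0.721  -0.359
     85  0.4722   +0.516  -0.176  +1.459  -0.727
    128  0.7111   +0.953  -0.394  +2.197  -1.095


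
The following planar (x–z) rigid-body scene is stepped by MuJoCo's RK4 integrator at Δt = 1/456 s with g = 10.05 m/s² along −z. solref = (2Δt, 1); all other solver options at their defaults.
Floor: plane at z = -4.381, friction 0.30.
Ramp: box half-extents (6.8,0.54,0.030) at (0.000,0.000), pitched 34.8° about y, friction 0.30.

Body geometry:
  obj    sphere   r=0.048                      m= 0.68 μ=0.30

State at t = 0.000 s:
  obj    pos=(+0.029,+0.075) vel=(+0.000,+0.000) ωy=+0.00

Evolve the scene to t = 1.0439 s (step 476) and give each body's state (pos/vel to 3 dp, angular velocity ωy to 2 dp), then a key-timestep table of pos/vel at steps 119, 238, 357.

State at t = 1.0439 s:
  obj    pos=(+1.862,-1.199) vel=(+3.512,-2.441) ωy=+89.09

Key-timestep trajectory:
   step    t(s)  obj.x    obj.z    obj.vx   obj.vz 
    119  0.2610   +0.144  -0.005  +0.878  -0.610
    238  0.5219   +0.487  -0.244  +1.756  -1.220
    357  0.7829   +1.060  -0.642  +2.634  -1.831


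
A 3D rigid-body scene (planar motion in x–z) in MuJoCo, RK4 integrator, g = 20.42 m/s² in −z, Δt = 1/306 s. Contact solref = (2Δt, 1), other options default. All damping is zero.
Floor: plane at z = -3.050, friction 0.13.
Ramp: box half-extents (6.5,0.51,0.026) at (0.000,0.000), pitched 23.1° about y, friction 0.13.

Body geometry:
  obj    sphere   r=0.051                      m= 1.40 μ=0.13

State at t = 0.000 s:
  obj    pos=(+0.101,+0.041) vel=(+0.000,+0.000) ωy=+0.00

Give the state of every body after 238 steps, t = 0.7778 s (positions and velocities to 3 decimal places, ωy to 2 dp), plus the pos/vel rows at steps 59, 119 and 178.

State at t = 0.7778 s:
  obj    pos=(+1.693,-0.639) vel=(+4.094,-1.746) ωy=+87.25

Key-timestep trajectory:
   step    t(s)  obj.x    obj.z    obj.vx   obj.vz 
     59  0.1928   +0.199  -0.001  +1.015  -0.433
    119  0.3889   +0.499  -0.129  +2.047  -0.873
    178  0.5817   +0.992  -0.339  +3.062  -1.306


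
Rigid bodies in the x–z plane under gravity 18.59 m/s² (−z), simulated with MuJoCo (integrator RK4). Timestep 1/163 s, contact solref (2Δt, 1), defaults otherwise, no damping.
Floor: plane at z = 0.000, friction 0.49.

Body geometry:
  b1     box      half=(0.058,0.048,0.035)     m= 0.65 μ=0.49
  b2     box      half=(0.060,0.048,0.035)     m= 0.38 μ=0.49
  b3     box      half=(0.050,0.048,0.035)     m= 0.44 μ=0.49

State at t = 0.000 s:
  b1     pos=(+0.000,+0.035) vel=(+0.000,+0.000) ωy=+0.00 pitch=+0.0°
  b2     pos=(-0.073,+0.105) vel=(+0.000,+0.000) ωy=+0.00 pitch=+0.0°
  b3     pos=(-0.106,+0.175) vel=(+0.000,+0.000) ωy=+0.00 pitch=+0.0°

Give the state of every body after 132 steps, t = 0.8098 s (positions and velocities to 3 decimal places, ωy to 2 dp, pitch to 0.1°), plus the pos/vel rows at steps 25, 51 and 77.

State at t = 0.8098 s:
  b1     pos=(+0.000,+0.035) vel=(+0.000,+0.000) ωy=+0.00 pitch=+0.0°
  b2     pos=(-0.129,+0.060) vel=(+0.000,+0.000) ωy=+0.00 pitch=-90.0°
  b3     pos=(-0.310,+0.035) vel=(+0.000,+0.000) ωy=+0.00 pitch=+180.0°

Key-timestep trajectory:
   step    t(s)  b1.x    b1.z    b1.vx   b1.vz   b2.x    b2.z    b2.vx   b2.vz   b3.x    b3.z    b3.vx   b3.vz 
     25  0.1534   +0.000  +0.035  +0.000  +0.000   -0.098  +0.073  -0.264  -0.841   -0.179  +0.091  -0.738  -1.598
     51  0.3129   +0.000  +0.035  +0.000  +0.000   -0.148  +0.067  -0.011  +0.004   -0.274  +0.058  -0.511  -0.157
     77  0.4724   +0.000  +0.035  +0.000  +0.000   -0.123  +0.063  -0.047  -0.008   -0.310  +0.035  +0.001  +0.001


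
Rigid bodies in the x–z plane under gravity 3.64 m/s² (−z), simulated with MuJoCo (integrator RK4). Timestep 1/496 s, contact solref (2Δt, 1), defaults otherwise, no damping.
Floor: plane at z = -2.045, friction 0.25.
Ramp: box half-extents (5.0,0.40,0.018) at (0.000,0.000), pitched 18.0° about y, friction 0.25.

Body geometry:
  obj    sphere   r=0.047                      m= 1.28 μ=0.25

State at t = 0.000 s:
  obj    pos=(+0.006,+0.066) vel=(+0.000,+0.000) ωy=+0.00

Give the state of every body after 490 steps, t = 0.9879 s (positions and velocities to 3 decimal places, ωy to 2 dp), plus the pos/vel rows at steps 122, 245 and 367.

State at t = 0.9879 s:
  obj    pos=(+0.379,-0.055) vel=(+0.755,-0.245) ωy=+16.89

Key-timestep trajectory:
   step    t(s)  obj.x    obj.z    obj.vx   obj.vz 
    122  0.2460   +0.029  +0.059  +0.188  -0.061
    245  0.4940   +0.099  +0.036  +0.377  -0.123
    367  0.7399   +0.215  -0.002  +0.565  -0.184


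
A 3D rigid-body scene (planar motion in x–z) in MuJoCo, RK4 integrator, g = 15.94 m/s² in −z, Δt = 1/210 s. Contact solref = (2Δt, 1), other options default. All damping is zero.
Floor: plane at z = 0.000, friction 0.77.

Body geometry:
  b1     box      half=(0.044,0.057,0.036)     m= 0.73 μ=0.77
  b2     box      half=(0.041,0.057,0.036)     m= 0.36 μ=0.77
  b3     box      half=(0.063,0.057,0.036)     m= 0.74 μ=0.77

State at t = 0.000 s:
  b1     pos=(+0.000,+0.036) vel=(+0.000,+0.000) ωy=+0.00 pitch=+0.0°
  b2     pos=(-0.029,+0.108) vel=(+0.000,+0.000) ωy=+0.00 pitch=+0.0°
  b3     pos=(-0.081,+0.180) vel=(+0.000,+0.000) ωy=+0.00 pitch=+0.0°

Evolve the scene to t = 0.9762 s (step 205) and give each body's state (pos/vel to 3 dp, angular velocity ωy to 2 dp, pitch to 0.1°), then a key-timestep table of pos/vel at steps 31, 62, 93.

State at t = 0.9762 s:
  b1     pos=(+0.000,+0.036) vel=(+0.000,+0.000) ωy=+0.00 pitch=+0.0°
  b2     pos=(-0.085,+0.041) vel=(+0.000,+0.000) ωy=+0.00 pitch=-90.0°
  b3     pos=(-0.303,+0.036) vel=(+0.000,+0.000) ωy=+0.00 pitch=+180.0°

Key-timestep trajectory:
   step    t(s)  b1.x    b1.z    b1.vx   b1.vz   b2.x    b2.z    b2.vx   b2.vz   b3.x    b3.z    b3.vx   b3.vz 
     31  0.1476   +0.000  +0.036  +0.001  +0.000   -0.044  +0.111  -0.255  +0.002   -0.121  +0.156  -0.565  -0.503
     62  0.2952   +0.000  +0.036  +0.000  +0.000   -0.094  +0.042  +0.223  +0.127   -0.213  +0.067  -0.415  +0.227
     93  0.4429   +0.000  +0.036  +0.000  +0.000   -0.085  +0.041  +0.000  +0.000   -0.269  +0.065  -0.484  -0.227


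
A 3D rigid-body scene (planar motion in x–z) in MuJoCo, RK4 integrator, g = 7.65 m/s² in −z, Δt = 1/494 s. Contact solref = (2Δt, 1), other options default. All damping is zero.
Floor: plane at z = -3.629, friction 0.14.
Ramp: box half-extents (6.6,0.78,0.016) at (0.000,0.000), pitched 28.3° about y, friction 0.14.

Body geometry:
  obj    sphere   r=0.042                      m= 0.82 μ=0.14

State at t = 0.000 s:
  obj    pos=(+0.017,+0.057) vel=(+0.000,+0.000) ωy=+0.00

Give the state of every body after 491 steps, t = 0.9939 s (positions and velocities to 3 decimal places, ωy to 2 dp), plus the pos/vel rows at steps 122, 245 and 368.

State at t = 0.9939 s:
  obj    pos=(+1.184,-0.572) vel=(+2.349,-1.263) ωy=+55.79

Key-timestep trajectory:
   step    t(s)  obj.x    obj.z    obj.vx   obj.vz 
    122  0.2470   +0.089  +0.018  +0.583  -0.317
    245  0.4960   +0.308  -0.100  +1.173  -0.629
    368  0.7449   +0.673  -0.296  +1.756  -0.959


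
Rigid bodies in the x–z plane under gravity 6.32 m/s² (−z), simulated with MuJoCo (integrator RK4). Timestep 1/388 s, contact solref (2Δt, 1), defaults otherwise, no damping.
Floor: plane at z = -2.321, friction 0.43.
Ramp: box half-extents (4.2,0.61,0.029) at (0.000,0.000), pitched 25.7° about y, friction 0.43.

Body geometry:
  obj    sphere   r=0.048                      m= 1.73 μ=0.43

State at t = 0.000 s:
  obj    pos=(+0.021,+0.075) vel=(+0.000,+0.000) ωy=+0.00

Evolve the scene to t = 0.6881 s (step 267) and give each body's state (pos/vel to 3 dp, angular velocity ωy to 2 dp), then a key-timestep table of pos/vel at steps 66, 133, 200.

State at t = 0.6881 s:
  obj    pos=(+0.439,-0.126) vel=(+1.214,-0.584) ωy=+28.06

Key-timestep trajectory:
   step    t(s)  obj.x    obj.z    obj.vx   obj.vz 
     66  0.1701   +0.047  +0.063  +0.300  -0.144
    133  0.3428   +0.125  +0.025  +0.605  -0.291
    200  0.5155   +0.256  -0.038  +0.909  -0.438
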